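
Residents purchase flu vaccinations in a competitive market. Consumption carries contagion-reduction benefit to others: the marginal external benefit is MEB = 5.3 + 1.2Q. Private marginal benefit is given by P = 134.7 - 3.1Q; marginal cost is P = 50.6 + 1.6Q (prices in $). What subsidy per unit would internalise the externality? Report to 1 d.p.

subsidy = $36.0 per unit

Social marginal benefit = demand + MEB = 140.0 - 1.9Q.
Set SMB = MC: 140.0 - 1.9Q = 50.6 + 1.6Q → Q* = 25.5429.
The Pigouvian subsidy equals MEB at Q*: 5.3 + 1.2×25.5429 = 35.9515.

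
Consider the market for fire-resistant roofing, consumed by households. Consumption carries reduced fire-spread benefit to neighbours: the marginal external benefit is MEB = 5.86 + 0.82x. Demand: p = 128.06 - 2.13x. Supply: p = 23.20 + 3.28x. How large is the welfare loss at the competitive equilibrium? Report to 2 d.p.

Market equilibrium (private): 23.20 + 3.28x = 128.06 - 2.13x → x_m = 19.3826.
Social marginal benefit = demand + MEB = 133.92 - 1.31x.
Set SMB = MC: 133.92 - 1.31x = 23.20 + 3.28x → x* = 24.1220.
The loss is the area between SMB and MC from x* to x_m; with linear curves that's a triangle of height MEB(x_m).
DWL = ½ × 4.7394 × 21.7538 = 51.5500.

DWL = 51.55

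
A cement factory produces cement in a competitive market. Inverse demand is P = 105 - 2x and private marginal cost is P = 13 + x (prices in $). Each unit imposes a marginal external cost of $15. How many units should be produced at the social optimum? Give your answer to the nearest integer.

x* = 26

Social marginal cost = private MC + MEC = 28 + x.
Set SMC = demand: 28 + x = 105 - 2x → x* = 25.6667.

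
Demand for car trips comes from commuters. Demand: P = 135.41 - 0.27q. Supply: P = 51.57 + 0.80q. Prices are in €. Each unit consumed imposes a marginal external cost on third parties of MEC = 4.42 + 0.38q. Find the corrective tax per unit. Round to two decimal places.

tax = €25.23 per unit

Social marginal benefit = demand − MEC = 130.99 - 0.65q.
Set SMB = MC: 130.99 - 0.65q = 51.57 + 0.80q → q* = 54.7724.
The Pigouvian tax equals MEC at q*: 4.42 + 0.38×54.7724 = 25.2335.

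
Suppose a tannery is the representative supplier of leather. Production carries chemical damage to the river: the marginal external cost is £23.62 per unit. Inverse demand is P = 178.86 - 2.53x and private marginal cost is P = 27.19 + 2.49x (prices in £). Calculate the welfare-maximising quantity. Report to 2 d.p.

Social marginal cost = private MC + MEC = 50.81 + 2.49x.
Set SMC = demand: 50.81 + 2.49x = 178.86 - 2.53x → x* = 25.5080.

x* = 25.51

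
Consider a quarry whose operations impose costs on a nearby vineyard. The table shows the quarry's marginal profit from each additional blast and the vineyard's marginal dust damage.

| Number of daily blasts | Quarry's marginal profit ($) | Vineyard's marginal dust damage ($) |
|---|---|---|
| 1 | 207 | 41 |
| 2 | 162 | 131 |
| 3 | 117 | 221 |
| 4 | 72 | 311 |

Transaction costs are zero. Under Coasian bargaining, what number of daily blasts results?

2

Bargaining reaches the level where marginal profit last exceeds marginal dust damage.
That holds through level 2 (162 ≥ 131) but not at 3 (117 < 221).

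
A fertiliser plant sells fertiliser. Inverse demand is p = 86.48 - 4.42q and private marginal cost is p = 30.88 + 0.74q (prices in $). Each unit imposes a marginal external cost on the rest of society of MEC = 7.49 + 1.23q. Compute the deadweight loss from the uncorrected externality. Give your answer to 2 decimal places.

DWL = $33.67

Market equilibrium (private): 30.88 + 0.74q = 86.48 - 4.42q → q_m = 10.7752.
Social marginal cost = private MC + MEC = 38.37 + 1.97q.
Set SMC = demand: 38.37 + 1.97q = 86.48 - 4.42q → q* = 7.5290.
Height of the DWL triangle at q_m is SMC(q_m) − demand(q_m) = MEC(q_m) = 20.7435.
DWL = ½ × 3.2462 × 20.7435 = 33.6688.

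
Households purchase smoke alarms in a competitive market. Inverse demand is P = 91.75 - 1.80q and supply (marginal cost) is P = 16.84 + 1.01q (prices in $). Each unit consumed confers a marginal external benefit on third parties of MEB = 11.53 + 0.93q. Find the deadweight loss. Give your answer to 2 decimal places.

Market equilibrium (private): 16.84 + 1.01q = 91.75 - 1.80q → q_m = 26.6584.
Social marginal benefit = demand + MEB = 103.28 - 0.87q.
Set SMB = MC: 103.28 - 0.87q = 16.84 + 1.01q → q* = 45.9787.
The loss is the area between SMB and MC from q* to q_m; with linear curves that's a triangle of height MEB(q_m).
DWL = ½ × 19.3203 × 36.3223 = 350.8789.

DWL = $350.88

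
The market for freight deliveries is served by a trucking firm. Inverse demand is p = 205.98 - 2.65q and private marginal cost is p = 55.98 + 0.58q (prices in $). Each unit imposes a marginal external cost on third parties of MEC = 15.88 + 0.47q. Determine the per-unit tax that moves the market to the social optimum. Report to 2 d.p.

tax = $32.92 per unit

Social marginal cost = private MC + MEC = 71.86 + 1.05q.
Set SMC = demand: 71.86 + 1.05q = 205.98 - 2.65q → q* = 36.2486.
The Pigouvian tax equals MEC at q*: 15.88 + 0.47×36.2486 = 32.9168.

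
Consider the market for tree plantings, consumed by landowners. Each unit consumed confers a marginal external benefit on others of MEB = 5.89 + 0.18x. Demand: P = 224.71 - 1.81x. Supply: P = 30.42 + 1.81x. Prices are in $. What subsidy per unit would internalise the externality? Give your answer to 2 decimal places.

Social marginal benefit = demand + MEB = 230.60 - 1.63x.
Set SMB = MC: 230.60 - 1.63x = 30.42 + 1.81x → x* = 58.1919.
The Pigouvian subsidy equals MEB at x*: 5.89 + 0.18×58.1919 = 16.3645.

subsidy = $16.36 per unit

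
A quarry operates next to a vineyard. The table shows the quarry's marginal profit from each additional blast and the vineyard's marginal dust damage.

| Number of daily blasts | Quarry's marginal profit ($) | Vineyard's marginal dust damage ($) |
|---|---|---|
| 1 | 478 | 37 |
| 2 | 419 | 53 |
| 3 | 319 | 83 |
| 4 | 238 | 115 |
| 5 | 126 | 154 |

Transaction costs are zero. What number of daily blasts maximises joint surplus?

4

Bargaining reaches the level where marginal profit last exceeds marginal dust damage.
That holds through level 4 (238 ≥ 115) but not at 5 (126 < 154).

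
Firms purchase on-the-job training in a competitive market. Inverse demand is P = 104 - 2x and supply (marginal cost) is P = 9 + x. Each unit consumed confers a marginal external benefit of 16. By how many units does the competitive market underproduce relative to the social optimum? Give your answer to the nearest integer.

Market equilibrium (private): 9 + x = 104 - 2x → x_m = 31.6667.
Social marginal benefit = demand + MEB = 120 - 2x.
Set SMB = MC: 120 - 2x = 9 + x → x* = 37.0000.
Gap = |31.6667 − 37.0000| = 5.3333.

5 units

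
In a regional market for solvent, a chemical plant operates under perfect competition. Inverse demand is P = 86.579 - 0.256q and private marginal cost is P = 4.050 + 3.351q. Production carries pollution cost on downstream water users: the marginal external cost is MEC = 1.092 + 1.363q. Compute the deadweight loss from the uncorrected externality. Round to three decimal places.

DWL = 104.814

Market equilibrium (private): 4.050 + 3.351q = 86.579 - 0.256q → q_m = 22.8802.
Social marginal cost = private MC + MEC = 5.142 + 4.714q.
Set SMC = demand: 5.142 + 4.714q = 86.579 - 0.256q → q* = 16.3857.
The loss is the area between SMC and demand from q* to q_m; with linear curves that's a triangle of height MEC(q_m).
DWL = ½ × 6.4945 × 32.2778 = 104.8141.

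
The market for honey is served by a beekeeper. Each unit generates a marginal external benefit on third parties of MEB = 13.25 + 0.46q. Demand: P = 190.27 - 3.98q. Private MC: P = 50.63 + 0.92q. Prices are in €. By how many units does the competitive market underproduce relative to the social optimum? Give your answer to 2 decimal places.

5.94 units

Market equilibrium (private): 50.63 + 0.92q = 190.27 - 3.98q → q_m = 28.4980.
Social marginal cost = private MC − MEB = 37.38 + 0.46q.
Set SMC = demand: 37.38 + 0.46q = 190.27 - 3.98q → q* = 34.4347.
Gap = |28.4980 − 34.4347| = 5.9367.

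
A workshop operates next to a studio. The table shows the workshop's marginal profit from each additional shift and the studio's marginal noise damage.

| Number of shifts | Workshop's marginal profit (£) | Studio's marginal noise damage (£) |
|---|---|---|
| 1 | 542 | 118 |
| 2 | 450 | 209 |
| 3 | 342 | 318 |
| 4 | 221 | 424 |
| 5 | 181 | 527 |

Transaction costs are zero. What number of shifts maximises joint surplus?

3

Bargaining reaches the level where marginal profit last exceeds marginal noise damage.
That holds through level 3 (342 ≥ 318) but not at 4 (221 < 424).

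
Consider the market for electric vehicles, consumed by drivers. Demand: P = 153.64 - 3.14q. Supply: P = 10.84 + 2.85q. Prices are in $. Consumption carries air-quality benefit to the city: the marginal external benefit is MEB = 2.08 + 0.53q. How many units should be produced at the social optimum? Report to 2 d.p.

q* = 26.53

Social marginal benefit = demand + MEB = 155.72 - 2.61q.
Set SMB = MC: 155.72 - 2.61q = 10.84 + 2.85q → q* = 26.5348.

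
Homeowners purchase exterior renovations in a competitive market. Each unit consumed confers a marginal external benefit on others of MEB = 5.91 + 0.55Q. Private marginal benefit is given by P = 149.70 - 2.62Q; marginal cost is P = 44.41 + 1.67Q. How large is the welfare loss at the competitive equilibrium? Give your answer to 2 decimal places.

DWL = 50.36

Market equilibrium (private): 44.41 + 1.67Q = 149.70 - 2.62Q → Q_m = 24.5431.
Social marginal benefit = demand + MEB = 155.61 - 2.07Q.
Set SMB = MC: 155.61 - 2.07Q = 44.41 + 1.67Q → Q* = 29.7326.
Between Q* and Q_m the wedge SMB − MC runs linearly from 0 to MEB(Q_m), so the loss is a triangle.
DWL = ½ × 5.1895 × 19.4087 = 50.3607.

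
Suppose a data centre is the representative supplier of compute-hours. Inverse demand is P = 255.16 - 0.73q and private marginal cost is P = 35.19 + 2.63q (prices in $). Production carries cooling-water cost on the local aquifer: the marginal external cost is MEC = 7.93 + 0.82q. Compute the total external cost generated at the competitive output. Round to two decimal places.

Market equilibrium (private): 35.19 + 2.63q = 255.16 - 0.73q → q_m = 65.4673.
Total external cost = ∫₀^{q_m} (7.93 + 0.82q) dq = 7.93×65.4673 + ½×0.82×65.4673² = 2276.4023.

$2276.40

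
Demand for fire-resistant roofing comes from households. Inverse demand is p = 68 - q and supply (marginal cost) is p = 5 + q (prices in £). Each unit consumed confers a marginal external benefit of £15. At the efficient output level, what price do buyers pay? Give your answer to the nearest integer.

P = £29

Social marginal benefit = demand + MEB = 83 - q.
Set SMB = MC: 83 - q = 5 + q → q* = 39.0000.
Consumer price on the demand curve at q*: 68 − 1×39.0000 = 29.0000.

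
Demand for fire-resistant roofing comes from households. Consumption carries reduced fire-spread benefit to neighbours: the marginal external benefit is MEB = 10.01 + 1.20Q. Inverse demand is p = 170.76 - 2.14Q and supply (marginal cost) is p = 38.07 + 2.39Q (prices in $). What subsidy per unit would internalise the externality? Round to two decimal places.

Social marginal benefit = demand + MEB = 180.77 - 0.94Q.
Set SMB = MC: 180.77 - 0.94Q = 38.07 + 2.39Q → Q* = 42.8529.
The Pigouvian subsidy equals MEB at Q*: 10.01 + 1.20×42.8529 = 61.4335.

subsidy = $61.43 per unit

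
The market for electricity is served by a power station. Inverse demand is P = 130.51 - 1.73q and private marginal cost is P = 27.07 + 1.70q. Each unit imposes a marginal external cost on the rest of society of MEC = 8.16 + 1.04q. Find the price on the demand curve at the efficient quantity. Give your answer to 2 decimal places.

P = 93.63

Social marginal cost = private MC + MEC = 35.23 + 2.74q.
Set SMC = demand: 35.23 + 2.74q = 130.51 - 1.73q → q* = 21.3154.
Consumer price on the demand curve at q*: 130.51 − 1.73×21.3154 = 93.6344.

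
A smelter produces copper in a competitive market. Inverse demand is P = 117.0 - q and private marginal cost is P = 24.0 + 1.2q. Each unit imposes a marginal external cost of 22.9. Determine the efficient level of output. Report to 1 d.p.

q* = 31.9

Social marginal cost = private MC + MEC = 46.9 + 1.2q.
Set SMC = demand: 46.9 + 1.2q = 117.0 - q → q* = 31.8636.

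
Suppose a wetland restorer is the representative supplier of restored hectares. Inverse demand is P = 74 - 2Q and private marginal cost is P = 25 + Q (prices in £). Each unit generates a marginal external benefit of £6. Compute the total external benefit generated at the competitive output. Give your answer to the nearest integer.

Market equilibrium (private): 25 + Q = 74 - 2Q → Q_m = 16.3333.
Total external benefit = MEB × Q_m = 6 × 16.3333 = 97.9998.

£98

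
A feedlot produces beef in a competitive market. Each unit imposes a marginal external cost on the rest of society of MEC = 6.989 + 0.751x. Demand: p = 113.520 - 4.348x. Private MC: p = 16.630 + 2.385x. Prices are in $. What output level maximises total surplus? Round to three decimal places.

x* = 12.012

Social marginal cost = private MC + MEC = 23.619 + 3.136x.
Set SMC = demand: 23.619 + 3.136x = 113.520 - 4.348x → x* = 12.0124.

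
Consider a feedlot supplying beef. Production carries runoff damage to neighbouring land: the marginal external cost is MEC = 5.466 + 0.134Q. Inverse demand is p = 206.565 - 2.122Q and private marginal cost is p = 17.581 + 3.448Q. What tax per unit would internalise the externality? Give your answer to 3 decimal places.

Social marginal cost = private MC + MEC = 23.047 + 3.582Q.
Set SMC = demand: 23.047 + 3.582Q = 206.565 - 2.122Q → Q* = 32.1736.
The Pigouvian tax equals MEC at Q*: 5.466 + 0.134×32.1736 = 9.7773.

tax = 9.777 per unit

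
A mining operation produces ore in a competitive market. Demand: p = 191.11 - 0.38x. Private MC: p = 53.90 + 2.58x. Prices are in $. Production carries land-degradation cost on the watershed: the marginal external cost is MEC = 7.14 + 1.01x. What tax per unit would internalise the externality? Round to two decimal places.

Social marginal cost = private MC + MEC = 61.04 + 3.59x.
Set SMC = demand: 61.04 + 3.59x = 191.11 - 0.38x → x* = 32.7632.
The Pigouvian tax equals MEC at x*: 7.14 + 1.01×32.7632 = 40.2308.

tax = $40.23 per unit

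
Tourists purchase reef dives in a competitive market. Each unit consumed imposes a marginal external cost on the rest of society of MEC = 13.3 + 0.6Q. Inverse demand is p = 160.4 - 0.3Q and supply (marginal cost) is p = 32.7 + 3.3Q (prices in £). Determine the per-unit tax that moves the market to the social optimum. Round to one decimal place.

tax = £29.6 per unit

Social marginal benefit = demand − MEC = 147.1 - 0.9Q.
Set SMB = MC: 147.1 - 0.9Q = 32.7 + 3.3Q → Q* = 27.2381.
The Pigouvian tax equals MEC at Q*: 13.3 + 0.6×27.2381 = 29.6429.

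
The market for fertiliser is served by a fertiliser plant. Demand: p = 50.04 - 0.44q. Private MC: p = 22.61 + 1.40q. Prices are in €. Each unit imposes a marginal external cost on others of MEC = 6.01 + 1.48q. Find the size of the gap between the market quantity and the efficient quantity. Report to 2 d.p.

8.46 units

Market equilibrium (private): 22.61 + 1.40q = 50.04 - 0.44q → q_m = 14.9076.
Social marginal cost = private MC + MEC = 28.62 + 2.88q.
Set SMC = demand: 28.62 + 2.88q = 50.04 - 0.44q → q* = 6.4518.
Gap = |14.9076 − 6.4518| = 8.4558.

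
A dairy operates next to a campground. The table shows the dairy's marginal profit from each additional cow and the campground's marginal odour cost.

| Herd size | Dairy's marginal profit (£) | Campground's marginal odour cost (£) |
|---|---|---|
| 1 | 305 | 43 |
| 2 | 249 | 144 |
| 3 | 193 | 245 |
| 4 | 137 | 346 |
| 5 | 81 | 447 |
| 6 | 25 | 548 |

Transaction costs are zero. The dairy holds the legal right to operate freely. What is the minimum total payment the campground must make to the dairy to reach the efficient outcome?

£436

Left alone the dairy would choose level 6 (marginal profit stays positive).
Efficient level: k* = 2 (marginal profit ≥ marginal odour cost through 2).
The campground must at least cover the dairy's forgone profit from cutting 6→2: 193 + 137 + 81 + 25 = 436.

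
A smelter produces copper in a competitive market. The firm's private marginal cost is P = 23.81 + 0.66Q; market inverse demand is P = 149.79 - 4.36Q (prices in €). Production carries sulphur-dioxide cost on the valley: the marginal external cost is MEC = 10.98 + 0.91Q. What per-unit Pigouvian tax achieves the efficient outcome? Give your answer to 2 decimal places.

Social marginal cost = private MC + MEC = 34.79 + 1.57Q.
Set SMC = demand: 34.79 + 1.57Q = 149.79 - 4.36Q → Q* = 19.3929.
The Pigouvian tax equals MEC at Q*: 10.98 + 0.91×19.3929 = 28.6275.

tax = €28.63 per unit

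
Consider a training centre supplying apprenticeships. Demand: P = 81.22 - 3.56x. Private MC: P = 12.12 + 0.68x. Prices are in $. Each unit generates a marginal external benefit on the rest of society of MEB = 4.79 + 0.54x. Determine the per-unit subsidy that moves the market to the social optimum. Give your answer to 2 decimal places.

Social marginal cost = private MC − MEB = 7.33 + 0.14x.
Set SMC = demand: 7.33 + 0.14x = 81.22 - 3.56x → x* = 19.9703.
The Pigouvian subsidy equals MEB at x*: 4.79 + 0.54×19.9703 = 15.5740.

subsidy = $15.57 per unit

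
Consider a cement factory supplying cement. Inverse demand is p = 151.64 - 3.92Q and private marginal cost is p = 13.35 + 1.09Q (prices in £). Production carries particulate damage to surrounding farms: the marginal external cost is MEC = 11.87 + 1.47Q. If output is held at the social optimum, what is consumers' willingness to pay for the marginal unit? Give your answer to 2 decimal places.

P = £75.16

Social marginal cost = private MC + MEC = 25.22 + 2.56Q.
Set SMC = demand: 25.22 + 2.56Q = 151.64 - 3.92Q → Q* = 19.5093.
Consumer price on the demand curve at Q*: 151.64 − 3.92×19.5093 = 75.1635.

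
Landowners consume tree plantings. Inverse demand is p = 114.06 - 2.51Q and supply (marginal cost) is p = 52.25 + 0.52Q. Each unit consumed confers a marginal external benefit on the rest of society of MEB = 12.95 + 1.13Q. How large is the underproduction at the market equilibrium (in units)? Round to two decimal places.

Market equilibrium (private): 52.25 + 0.52Q = 114.06 - 2.51Q → Q_m = 20.3993.
Social marginal benefit = demand + MEB = 127.01 - 1.38Q.
Set SMB = MC: 127.01 - 1.38Q = 52.25 + 0.52Q → Q* = 39.3474.
Gap = |20.3993 − 39.3474| = 18.9481.

18.95 units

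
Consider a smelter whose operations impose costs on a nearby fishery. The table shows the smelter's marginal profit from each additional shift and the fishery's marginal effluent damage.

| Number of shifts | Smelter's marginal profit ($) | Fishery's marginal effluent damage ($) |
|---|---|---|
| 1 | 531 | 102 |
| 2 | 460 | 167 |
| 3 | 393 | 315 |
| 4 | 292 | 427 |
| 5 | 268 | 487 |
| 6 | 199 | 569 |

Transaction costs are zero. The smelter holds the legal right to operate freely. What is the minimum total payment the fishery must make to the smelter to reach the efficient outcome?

$759

Left alone the smelter would choose level 6 (marginal profit stays positive).
Efficient level: k* = 3 (marginal profit ≥ marginal effluent damage through 3).
The fishery must at least cover the smelter's forgone profit from cutting 6→3: 292 + 268 + 199 = 759.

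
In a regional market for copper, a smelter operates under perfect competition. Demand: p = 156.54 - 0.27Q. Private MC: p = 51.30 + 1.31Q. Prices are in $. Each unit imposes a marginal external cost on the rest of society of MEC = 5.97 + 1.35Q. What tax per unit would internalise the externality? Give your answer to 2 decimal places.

Social marginal cost = private MC + MEC = 57.27 + 2.66Q.
Set SMC = demand: 57.27 + 2.66Q = 156.54 - 0.27Q → Q* = 33.8805.
The Pigouvian tax equals MEC at Q*: 5.97 + 1.35×33.8805 = 51.7087.

tax = $51.71 per unit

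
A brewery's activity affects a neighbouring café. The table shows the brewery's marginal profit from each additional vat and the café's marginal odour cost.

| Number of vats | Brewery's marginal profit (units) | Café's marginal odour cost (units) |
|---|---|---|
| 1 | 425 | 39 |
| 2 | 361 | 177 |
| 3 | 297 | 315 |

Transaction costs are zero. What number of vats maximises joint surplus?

2

Bargaining reaches the level where marginal profit last exceeds marginal odour cost.
That holds through level 2 (361 ≥ 177) but not at 3 (297 < 315).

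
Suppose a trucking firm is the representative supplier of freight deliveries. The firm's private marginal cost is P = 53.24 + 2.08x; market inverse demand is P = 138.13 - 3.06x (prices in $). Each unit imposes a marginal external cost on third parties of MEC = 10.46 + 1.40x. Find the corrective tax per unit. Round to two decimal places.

Social marginal cost = private MC + MEC = 63.70 + 3.48x.
Set SMC = demand: 63.70 + 3.48x = 138.13 - 3.06x → x* = 11.3807.
The Pigouvian tax equals MEC at x*: 10.46 + 1.40×11.3807 = 26.3930.

tax = $26.39 per unit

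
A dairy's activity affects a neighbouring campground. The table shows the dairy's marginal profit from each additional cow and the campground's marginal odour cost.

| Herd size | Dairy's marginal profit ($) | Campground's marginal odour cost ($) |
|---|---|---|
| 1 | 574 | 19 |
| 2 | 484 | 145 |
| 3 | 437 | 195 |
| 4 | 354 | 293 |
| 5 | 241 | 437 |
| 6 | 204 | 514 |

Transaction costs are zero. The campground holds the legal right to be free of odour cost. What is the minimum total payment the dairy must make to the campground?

$652

Efficient level: marginal profit ≥ marginal odour cost through level 4, so k* = 4.
With the campground holding the right, the dairy must at least compensate total damage at k*: 19 + 145 + 195 + 293 = 652.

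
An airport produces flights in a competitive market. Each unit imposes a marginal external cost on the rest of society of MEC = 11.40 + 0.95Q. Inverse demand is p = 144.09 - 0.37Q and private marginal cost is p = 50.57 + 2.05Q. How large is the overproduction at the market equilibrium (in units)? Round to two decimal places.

14.28 units

Market equilibrium (private): 50.57 + 2.05Q = 144.09 - 0.37Q → Q_m = 38.6446.
Social marginal cost = private MC + MEC = 61.97 + 3.00Q.
Set SMC = demand: 61.97 + 3.00Q = 144.09 - 0.37Q → Q* = 24.3680.
Gap = |38.6446 − 24.3680| = 14.2766.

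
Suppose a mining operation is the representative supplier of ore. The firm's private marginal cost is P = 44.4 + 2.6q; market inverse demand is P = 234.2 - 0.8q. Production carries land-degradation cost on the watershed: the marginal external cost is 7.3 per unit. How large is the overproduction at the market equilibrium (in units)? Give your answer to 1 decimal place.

Market equilibrium (private): 44.4 + 2.6q = 234.2 - 0.8q → q_m = 55.8235.
Social marginal cost = private MC + MEC = 51.7 + 2.6q.
Set SMC = demand: 51.7 + 2.6q = 234.2 - 0.8q → q* = 53.6765.
Gap = |55.8235 − 53.6765| = 2.1470.

2.1 units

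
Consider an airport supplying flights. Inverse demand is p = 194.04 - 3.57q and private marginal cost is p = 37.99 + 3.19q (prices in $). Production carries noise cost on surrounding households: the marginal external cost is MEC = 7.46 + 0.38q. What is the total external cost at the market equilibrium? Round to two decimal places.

$273.46

Market equilibrium (private): 37.99 + 3.19q = 194.04 - 3.57q → q_m = 23.0843.
Total external cost = ∫₀^{q_m} (7.46 + 0.38q) dq = 7.46×23.0843 + ½×0.38×23.0843² = 273.4570.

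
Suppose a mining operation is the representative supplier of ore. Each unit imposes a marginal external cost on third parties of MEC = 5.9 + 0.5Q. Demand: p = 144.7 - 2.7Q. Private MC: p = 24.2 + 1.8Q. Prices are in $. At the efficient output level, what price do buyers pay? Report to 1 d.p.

P = $82.8

Social marginal cost = private MC + MEC = 30.1 + 2.3Q.
Set SMC = demand: 30.1 + 2.3Q = 144.7 - 2.7Q → Q* = 22.9200.
Consumer price on the demand curve at Q*: 144.7 − 2.7×22.9200 = 82.8160.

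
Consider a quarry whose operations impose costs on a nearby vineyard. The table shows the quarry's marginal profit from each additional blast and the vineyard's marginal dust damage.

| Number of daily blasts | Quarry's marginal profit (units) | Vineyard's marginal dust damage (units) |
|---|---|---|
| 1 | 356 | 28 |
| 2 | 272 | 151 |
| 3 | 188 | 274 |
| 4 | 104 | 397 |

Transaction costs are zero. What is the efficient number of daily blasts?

2

Bargaining reaches the level where marginal profit last exceeds marginal dust damage.
That holds through level 2 (272 ≥ 151) but not at 3 (188 < 274).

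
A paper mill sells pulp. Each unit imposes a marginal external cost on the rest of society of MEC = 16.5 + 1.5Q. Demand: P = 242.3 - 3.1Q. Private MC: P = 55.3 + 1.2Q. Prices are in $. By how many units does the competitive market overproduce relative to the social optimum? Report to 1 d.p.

Market equilibrium (private): 55.3 + 1.2Q = 242.3 - 3.1Q → Q_m = 43.4884.
Social marginal cost = private MC + MEC = 71.8 + 2.7Q.
Set SMC = demand: 71.8 + 2.7Q = 242.3 - 3.1Q → Q* = 29.3966.
Gap = |43.4884 − 29.3966| = 14.0918.

14.1 units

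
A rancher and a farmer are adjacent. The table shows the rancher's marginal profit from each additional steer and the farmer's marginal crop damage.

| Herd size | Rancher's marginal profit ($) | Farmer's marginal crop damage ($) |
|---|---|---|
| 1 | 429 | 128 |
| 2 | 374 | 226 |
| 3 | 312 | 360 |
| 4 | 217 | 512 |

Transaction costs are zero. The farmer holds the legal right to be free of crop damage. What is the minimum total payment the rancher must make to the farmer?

$354

Efficient level: marginal profit ≥ marginal crop damage through level 2, so k* = 2.
With the farmer holding the right, the rancher must at least compensate total damage at k*: 128 + 226 = 354.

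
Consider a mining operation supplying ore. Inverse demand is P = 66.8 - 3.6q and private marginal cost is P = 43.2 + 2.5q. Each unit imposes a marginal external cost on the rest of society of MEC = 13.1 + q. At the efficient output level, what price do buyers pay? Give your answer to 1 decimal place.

P = 61.5

Social marginal cost = private MC + MEC = 56.3 + 3.5q.
Set SMC = demand: 56.3 + 3.5q = 66.8 - 3.6q → q* = 1.4789.
Consumer price on the demand curve at q*: 66.8 − 3.6×1.4789 = 61.4760.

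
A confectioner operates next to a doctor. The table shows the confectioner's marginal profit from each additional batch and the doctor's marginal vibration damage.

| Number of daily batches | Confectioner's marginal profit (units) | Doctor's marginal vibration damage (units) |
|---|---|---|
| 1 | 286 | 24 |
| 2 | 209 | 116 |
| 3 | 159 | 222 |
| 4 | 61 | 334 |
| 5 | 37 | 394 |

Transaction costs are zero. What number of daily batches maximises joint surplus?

Bargaining reaches the level where marginal profit last exceeds marginal vibration damage.
That holds through level 2 (209 ≥ 116) but not at 3 (159 < 222).

2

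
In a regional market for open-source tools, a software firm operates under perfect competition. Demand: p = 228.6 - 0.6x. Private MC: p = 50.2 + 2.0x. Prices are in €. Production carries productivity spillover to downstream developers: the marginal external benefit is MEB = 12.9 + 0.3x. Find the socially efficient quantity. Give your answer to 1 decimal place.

x* = 83.2

Social marginal cost = private MC − MEB = 37.3 + 1.7x.
Set SMC = demand: 37.3 + 1.7x = 228.6 - 0.6x → x* = 83.1739.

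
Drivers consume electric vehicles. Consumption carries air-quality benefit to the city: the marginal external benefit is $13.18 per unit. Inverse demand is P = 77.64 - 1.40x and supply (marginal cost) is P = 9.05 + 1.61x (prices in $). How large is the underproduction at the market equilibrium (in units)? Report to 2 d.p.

Market equilibrium (private): 9.05 + 1.61x = 77.64 - 1.40x → x_m = 22.7874.
Social marginal benefit = demand + MEB = 90.82 - 1.40x.
Set SMB = MC: 90.82 - 1.40x = 9.05 + 1.61x → x* = 27.1661.
Gap = |22.7874 − 27.1661| = 4.3787.

4.38 units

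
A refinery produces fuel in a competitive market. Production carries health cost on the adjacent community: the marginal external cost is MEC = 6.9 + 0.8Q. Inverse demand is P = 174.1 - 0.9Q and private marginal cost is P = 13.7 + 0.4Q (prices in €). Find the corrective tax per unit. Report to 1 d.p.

Social marginal cost = private MC + MEC = 20.6 + 1.2Q.
Set SMC = demand: 20.6 + 1.2Q = 174.1 - 0.9Q → Q* = 73.0952.
The Pigouvian tax equals MEC at Q*: 6.9 + 0.8×73.0952 = 65.3762.

tax = €65.4 per unit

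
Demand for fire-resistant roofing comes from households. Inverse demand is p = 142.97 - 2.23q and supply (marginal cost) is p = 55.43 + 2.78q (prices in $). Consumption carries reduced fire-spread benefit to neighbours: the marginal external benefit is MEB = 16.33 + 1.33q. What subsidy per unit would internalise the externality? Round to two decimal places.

Social marginal benefit = demand + MEB = 159.30 - 0.90q.
Set SMB = MC: 159.30 - 0.90q = 55.43 + 2.78q → q* = 28.2255.
The Pigouvian subsidy equals MEB at q*: 16.33 + 1.33×28.2255 = 53.8699.

subsidy = $53.87 per unit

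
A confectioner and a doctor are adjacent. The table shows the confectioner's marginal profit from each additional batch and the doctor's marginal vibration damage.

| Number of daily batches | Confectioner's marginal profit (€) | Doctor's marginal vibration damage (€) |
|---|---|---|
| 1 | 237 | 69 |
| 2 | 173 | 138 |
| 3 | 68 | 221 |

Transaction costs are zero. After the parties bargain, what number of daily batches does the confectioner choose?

Bargaining reaches the level where marginal profit last exceeds marginal vibration damage.
That holds through level 2 (173 ≥ 138) but not at 3 (68 < 221).

2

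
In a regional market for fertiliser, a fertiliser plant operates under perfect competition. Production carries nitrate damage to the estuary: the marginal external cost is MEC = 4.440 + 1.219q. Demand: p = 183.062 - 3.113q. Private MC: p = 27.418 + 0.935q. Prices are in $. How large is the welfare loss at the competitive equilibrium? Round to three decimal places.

DWL = $249.926

Market equilibrium (private): 27.418 + 0.935q = 183.062 - 3.113q → q_m = 38.4496.
Social marginal cost = private MC + MEC = 31.858 + 2.154q.
Set SMC = demand: 31.858 + 2.154q = 183.062 - 3.113q → q* = 28.7078.
The welfare-loss triangle has base |q_m − q*| and height MEC(q_m) (the vertical gap between SMC and demand is zero at q* and MEC at q_m).
DWL = ½ × 9.7418 × 51.3101 = 249.9264.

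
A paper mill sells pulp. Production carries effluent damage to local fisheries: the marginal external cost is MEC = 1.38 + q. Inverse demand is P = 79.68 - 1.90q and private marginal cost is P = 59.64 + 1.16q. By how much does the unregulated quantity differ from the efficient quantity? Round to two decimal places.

1.95 units

Market equilibrium (private): 59.64 + 1.16q = 79.68 - 1.90q → q_m = 6.5490.
Social marginal cost = private MC + MEC = 61.02 + 2.16q.
Set SMC = demand: 61.02 + 2.16q = 79.68 - 1.90q → q* = 4.5961.
Gap = |6.5490 − 4.5961| = 1.9529.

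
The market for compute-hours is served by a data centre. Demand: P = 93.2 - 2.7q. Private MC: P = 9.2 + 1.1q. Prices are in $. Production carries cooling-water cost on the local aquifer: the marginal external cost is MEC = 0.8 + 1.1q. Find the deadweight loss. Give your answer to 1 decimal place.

Market equilibrium (private): 9.2 + 1.1q = 93.2 - 2.7q → q_m = 22.1053.
Social marginal cost = private MC + MEC = 10.0 + 2.2q.
Set SMC = demand: 10.0 + 2.2q = 93.2 - 2.7q → q* = 16.9796.
The welfare-loss triangle has base |q_m − q*| and height MEC(q_m) (the vertical gap between SMC and demand is zero at q* and MEC at q_m).
DWL = ½ × 5.1257 × 25.1158 = 64.3680.

DWL = $64.4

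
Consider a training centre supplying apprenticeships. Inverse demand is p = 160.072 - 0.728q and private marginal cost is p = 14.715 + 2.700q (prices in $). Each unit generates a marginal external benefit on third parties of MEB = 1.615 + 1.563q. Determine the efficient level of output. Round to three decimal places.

Social marginal cost = private MC − MEB = 13.100 + 1.137q.
Set SMC = demand: 13.100 + 1.137q = 160.072 - 0.728q → q* = 78.8054.

q* = 78.805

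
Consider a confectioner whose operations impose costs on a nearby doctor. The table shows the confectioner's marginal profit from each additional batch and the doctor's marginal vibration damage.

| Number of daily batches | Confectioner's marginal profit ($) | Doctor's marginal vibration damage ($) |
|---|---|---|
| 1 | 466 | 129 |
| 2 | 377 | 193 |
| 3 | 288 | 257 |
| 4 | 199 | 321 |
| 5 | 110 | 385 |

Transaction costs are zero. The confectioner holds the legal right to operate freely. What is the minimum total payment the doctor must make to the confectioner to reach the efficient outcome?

$309

Left alone the confectioner would choose level 5 (marginal profit stays positive).
Efficient level: k* = 3 (marginal profit ≥ marginal vibration damage through 3).
The doctor must at least cover the confectioner's forgone profit from cutting 5→3: 199 + 110 = 309.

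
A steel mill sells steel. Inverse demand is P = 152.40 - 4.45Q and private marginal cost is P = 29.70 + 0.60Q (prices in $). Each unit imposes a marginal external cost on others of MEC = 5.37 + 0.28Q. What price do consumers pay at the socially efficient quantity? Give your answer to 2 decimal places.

Social marginal cost = private MC + MEC = 35.07 + 0.88Q.
Set SMC = demand: 35.07 + 0.88Q = 152.40 - 4.45Q → Q* = 22.0131.
Consumer price on the demand curve at Q*: 152.40 − 4.45×22.0131 = 54.4417.

P = $54.44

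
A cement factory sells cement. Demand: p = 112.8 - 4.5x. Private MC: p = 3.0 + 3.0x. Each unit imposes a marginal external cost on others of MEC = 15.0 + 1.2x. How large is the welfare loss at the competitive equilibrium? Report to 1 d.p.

Market equilibrium (private): 3.0 + 3.0x = 112.8 - 4.5x → x_m = 14.6400.
Social marginal cost = private MC + MEC = 18.0 + 4.2x.
Set SMC = demand: 18.0 + 4.2x = 112.8 - 4.5x → x* = 10.8966.
Between x* and x_m the wedge SMC − demand runs linearly from 0 to MEC(x_m), so the loss is a triangle.
DWL = ½ × 3.7434 × 32.5680 = 60.9575.

DWL = 61.0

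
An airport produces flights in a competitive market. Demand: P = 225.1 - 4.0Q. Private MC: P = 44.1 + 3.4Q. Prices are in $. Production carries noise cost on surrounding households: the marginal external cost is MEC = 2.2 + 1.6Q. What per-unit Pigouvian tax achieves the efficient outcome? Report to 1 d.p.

tax = $34.0 per unit

Social marginal cost = private MC + MEC = 46.3 + 5.0Q.
Set SMC = demand: 46.3 + 5.0Q = 225.1 - 4.0Q → Q* = 19.8667.
The Pigouvian tax equals MEC at Q*: 2.2 + 1.6×19.8667 = 33.9867.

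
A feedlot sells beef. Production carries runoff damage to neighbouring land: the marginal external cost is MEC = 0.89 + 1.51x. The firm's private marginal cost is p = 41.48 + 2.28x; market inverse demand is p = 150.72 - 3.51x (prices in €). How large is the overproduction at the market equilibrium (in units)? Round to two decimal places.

Market equilibrium (private): 41.48 + 2.28x = 150.72 - 3.51x → x_m = 18.8670.
Social marginal cost = private MC + MEC = 42.37 + 3.79x.
Set SMC = demand: 42.37 + 3.79x = 150.72 - 3.51x → x* = 14.8425.
Gap = |18.8670 − 14.8425| = 4.0245.

4.02 units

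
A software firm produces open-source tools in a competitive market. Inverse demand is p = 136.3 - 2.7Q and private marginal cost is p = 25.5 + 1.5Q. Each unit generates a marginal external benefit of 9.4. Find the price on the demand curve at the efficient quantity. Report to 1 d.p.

P = 59.0

Social marginal cost = private MC − MEB = 16.1 + 1.5Q.
Set SMC = demand: 16.1 + 1.5Q = 136.3 - 2.7Q → Q* = 28.6190.
Consumer price on the demand curve at Q*: 136.3 − 2.7×28.6190 = 59.0287.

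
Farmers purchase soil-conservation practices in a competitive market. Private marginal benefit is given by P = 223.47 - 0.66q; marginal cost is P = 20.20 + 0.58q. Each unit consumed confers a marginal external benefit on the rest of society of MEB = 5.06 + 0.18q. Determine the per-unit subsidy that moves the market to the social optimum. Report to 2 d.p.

Social marginal benefit = demand + MEB = 228.53 - 0.48q.
Set SMB = MC: 228.53 - 0.48q = 20.20 + 0.58q → q* = 196.5377.
The Pigouvian subsidy equals MEB at q*: 5.06 + 0.18×196.5377 = 40.4368.

subsidy = 40.44 per unit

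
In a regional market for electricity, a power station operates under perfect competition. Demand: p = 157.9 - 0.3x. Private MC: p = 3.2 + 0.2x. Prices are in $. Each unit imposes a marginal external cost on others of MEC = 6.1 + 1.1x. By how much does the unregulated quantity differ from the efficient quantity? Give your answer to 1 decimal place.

216.5 units

Market equilibrium (private): 3.2 + 0.2x = 157.9 - 0.3x → x_m = 309.4000.
Social marginal cost = private MC + MEC = 9.3 + 1.3x.
Set SMC = demand: 9.3 + 1.3x = 157.9 - 0.3x → x* = 92.8750.
Gap = |309.4000 − 92.8750| = 216.5250.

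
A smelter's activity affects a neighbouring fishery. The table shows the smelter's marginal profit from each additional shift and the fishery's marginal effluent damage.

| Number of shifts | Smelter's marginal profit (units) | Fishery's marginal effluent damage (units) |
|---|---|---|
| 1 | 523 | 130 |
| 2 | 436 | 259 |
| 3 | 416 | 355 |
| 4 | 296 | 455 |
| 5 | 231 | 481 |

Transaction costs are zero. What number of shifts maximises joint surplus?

Bargaining reaches the level where marginal profit last exceeds marginal effluent damage.
That holds through level 3 (416 ≥ 355) but not at 4 (296 < 455).

3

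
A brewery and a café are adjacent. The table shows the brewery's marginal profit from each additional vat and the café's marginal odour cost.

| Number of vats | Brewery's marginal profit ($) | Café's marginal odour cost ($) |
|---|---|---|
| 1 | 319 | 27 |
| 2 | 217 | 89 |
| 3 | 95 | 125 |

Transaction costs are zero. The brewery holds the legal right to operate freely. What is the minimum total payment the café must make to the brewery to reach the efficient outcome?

$95

Left alone the brewery would choose level 3 (marginal profit stays positive).
Efficient level: k* = 2 (marginal profit ≥ marginal odour cost through 2).
The café must at least cover the brewery's forgone profit from cutting 3→2: 95 = 95.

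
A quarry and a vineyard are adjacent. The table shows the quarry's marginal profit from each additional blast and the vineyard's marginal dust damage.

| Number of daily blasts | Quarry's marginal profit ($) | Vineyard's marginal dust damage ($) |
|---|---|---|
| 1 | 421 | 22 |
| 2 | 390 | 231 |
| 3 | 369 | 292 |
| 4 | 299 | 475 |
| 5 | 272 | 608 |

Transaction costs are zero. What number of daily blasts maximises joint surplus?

Bargaining reaches the level where marginal profit last exceeds marginal dust damage.
That holds through level 3 (369 ≥ 292) but not at 4 (299 < 475).

3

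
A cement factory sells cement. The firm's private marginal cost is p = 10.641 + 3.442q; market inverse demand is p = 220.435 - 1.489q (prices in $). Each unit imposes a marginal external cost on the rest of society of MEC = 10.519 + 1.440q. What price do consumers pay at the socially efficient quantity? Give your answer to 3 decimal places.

P = $173.861

Social marginal cost = private MC + MEC = 21.160 + 4.882q.
Set SMC = demand: 21.160 + 4.882q = 220.435 - 1.489q → q* = 31.2784.
Consumer price on the demand curve at q*: 220.435 − 1.489×31.2784 = 173.8615.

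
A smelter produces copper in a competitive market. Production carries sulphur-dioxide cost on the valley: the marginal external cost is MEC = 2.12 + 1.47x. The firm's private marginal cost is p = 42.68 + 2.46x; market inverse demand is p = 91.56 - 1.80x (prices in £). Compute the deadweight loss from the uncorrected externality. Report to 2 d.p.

Market equilibrium (private): 42.68 + 2.46x = 91.56 - 1.80x → x_m = 11.4742.
Social marginal cost = private MC + MEC = 44.80 + 3.93x.
Set SMC = demand: 44.80 + 3.93x = 91.56 - 1.80x → x* = 8.1606.
The loss is the area between SMC and demand from x* to x_m; with linear curves that's a triangle of height MEC(x_m).
DWL = ½ × 3.3136 × 18.9870 = 31.4577.

DWL = £31.46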